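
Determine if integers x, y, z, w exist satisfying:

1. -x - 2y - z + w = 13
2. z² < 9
Yes

Take x = 0, y = 0, z = 0, w = 13. Substituting into each constraint:
  (1) 0 - 2(0) + 0 + 13 = 13 ✓
  (2) z² = (0)² = 0, and 0 < 9 ✓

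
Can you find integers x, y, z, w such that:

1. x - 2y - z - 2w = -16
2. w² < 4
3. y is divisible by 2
Yes

Take x = -14, y = 0, z = 0, w = 1. Substituting into each constraint:
  (1) (-14) - 2(0) + 0 - 2(1) = -16 ✓
  (2) w² = (1)² = 1, and 1 < 4 ✓
  (3) 0 = 2 × 0, remainder 0 ✓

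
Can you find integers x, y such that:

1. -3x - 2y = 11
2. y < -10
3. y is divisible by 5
Yes

Take x = 13, y = -25. Substituting into each constraint:
  (1) -3(13) - 2(-25) = 11 ✓
  (2) -25 < -10 ✓
  (3) -25 = 5 × -5, remainder 0 ✓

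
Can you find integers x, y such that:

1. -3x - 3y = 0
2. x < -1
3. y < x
No

The full constraint system is jointly infeasible over the integers. Each constraint and what it forces:

  - -3x - 3y = 0: is a linear equation tying the variables together
  - x < -1: bounds one variable relative to a constant
  - y < x: bounds one variable relative to another variable

Propagating the comparison: y < x and x ≤ -2 give y ≤ -3. Range argument: with x ∈ [−∞, -2], y ∈ [−∞, -3], the left side of the equation is at least 15, but the right side is 0 < 15. No integer solution exists.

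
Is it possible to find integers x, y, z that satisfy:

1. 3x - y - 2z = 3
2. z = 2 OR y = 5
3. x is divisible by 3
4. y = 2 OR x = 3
Yes

Take x = 3, y = 2, z = 2. Substituting into each constraint:
  (1) 3(3) + (-2) - 2(2) = 3 ✓
  (2) z = 2, target 2 ✓ (first branch holds)
  (3) 3 = 3 × 1, remainder 0 ✓
  (4) y = 2, target 2 ✓ (first branch holds)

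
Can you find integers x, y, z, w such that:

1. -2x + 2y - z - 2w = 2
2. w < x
Yes

Take x = 0, y = 0, z = 0, w = -1. Substituting into each constraint:
  (1) -2(0) + 2(0) + 0 - 2(-1) = 2 ✓
  (2) -1 < 0 ✓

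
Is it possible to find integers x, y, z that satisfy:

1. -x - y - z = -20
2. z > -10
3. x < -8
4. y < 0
Yes

Take x = -9, y = -1, z = 30. Substituting into each constraint:
  (1) 9 + 1 + (-30) = -20 ✓
  (2) 30 > -10 ✓
  (3) -9 < -8 ✓
  (4) -1 < 0 ✓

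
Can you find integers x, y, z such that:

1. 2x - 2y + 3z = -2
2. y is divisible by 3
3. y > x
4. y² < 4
Yes

Take x = -1, y = 0, z = 0. Substituting into each constraint:
  (1) 2(-1) - 2(0) + 3(0) = -2 ✓
  (2) 0 = 3 × 0, remainder 0 ✓
  (3) 0 > -1 ✓
  (4) y² = (0)² = 0, and 0 < 4 ✓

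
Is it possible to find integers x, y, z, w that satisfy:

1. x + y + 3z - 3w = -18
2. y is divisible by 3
Yes

Take x = -18, y = 0, z = 0, w = 0. Substituting into each constraint:
  (1) (-18) + 0 + 3(0) - 3(0) = -18 ✓
  (2) 0 = 3 × 0, remainder 0 ✓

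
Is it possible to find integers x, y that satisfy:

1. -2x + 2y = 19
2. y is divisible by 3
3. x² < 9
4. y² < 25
No

Even the single constraint (-2x + 2y = 19) is infeasible over the integers.

  - -2x + 2y = 19: every term on the left is divisible by 2, so the LHS ≡ 0 (mod 2), but the RHS 19 is not — no integer solution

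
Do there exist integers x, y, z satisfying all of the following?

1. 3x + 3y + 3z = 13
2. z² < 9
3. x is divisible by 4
No

Even the single constraint (3x + 3y + 3z = 13) is infeasible over the integers.

  - 3x + 3y + 3z = 13: every term on the left is divisible by 3, so the LHS ≡ 0 (mod 3), but the RHS 13 is not — no integer solution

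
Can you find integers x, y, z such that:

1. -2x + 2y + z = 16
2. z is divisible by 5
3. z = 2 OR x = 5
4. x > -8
Yes

Take x = 5, y = 13, z = 0. Substituting into each constraint:
  (1) -2(5) + 2(13) + 0 = 16 ✓
  (2) 0 = 5 × 0, remainder 0 ✓
  (3) x = 5, target 5 ✓ (second branch holds)
  (4) 5 > -8 ✓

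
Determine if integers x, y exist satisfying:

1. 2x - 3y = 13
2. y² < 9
Yes

Take x = 8, y = 1. Substituting into each constraint:
  (1) 2(8) - 3(1) = 13 ✓
  (2) y² = (1)² = 1, and 1 < 9 ✓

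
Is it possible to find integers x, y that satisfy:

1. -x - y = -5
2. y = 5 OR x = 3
Yes

Take x = 3, y = 2. Substituting into each constraint:
  (1) (-3) + (-2) = -5 ✓
  (2) x = 3, target 3 ✓ (second branch holds)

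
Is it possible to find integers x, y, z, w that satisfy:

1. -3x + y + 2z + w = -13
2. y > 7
Yes

Take x = 0, y = 8, z = 0, w = -21. Substituting into each constraint:
  (1) -3(0) + 8 + 2(0) + (-21) = -13 ✓
  (2) 8 > 7 ✓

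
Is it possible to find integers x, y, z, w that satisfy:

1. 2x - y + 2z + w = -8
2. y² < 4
Yes

Take x = -4, y = 0, z = 0, w = 0. Substituting into each constraint:
  (1) 2(-4) + 0 + 2(0) + 0 = -8 ✓
  (2) y² = (0)² = 0, and 0 < 4 ✓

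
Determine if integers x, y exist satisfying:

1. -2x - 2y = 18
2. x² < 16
Yes

Take x = 0, y = -9. Substituting into each constraint:
  (1) -2(0) - 2(-9) = 18 ✓
  (2) x² = (0)² = 0, and 0 < 16 ✓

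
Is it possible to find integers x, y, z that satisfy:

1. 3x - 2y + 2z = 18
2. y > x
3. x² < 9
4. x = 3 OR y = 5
Yes

Take x = -2, y = 5, z = 17. Substituting into each constraint:
  (1) 3(-2) - 2(5) + 2(17) = 18 ✓
  (2) 5 > -2 ✓
  (3) x² = (-2)² = 4, and 4 < 9 ✓
  (4) y = 5, target 5 ✓ (second branch holds)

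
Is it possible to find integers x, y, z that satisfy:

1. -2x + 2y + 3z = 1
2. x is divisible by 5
Yes

Take x = 0, y = -1, z = 1. Substituting into each constraint:
  (1) -2(0) + 2(-1) + 3(1) = 1 ✓
  (2) 0 = 5 × 0, remainder 0 ✓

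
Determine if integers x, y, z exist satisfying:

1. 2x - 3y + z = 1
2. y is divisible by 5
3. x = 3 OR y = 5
Yes

Take x = 0, y = 5, z = 16. Substituting into each constraint:
  (1) 2(0) - 3(5) + 16 = 1 ✓
  (2) 5 = 5 × 1, remainder 0 ✓
  (3) y = 5, target 5 ✓ (second branch holds)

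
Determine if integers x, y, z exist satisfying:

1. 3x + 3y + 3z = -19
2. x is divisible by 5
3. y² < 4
No

Even the single constraint (3x + 3y + 3z = -19) is infeasible over the integers.

  - 3x + 3y + 3z = -19: every term on the left is divisible by 3, so the LHS ≡ 0 (mod 3), but the RHS -19 is not — no integer solution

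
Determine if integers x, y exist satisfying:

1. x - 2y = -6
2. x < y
Yes

Take x = 4, y = 5. Substituting into each constraint:
  (1) 4 - 2(5) = -6 ✓
  (2) 4 < 5 ✓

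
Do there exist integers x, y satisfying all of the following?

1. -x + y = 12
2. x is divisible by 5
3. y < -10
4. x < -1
Yes

Take x = -25, y = -13. Substituting into each constraint:
  (1) 25 + (-13) = 12 ✓
  (2) -25 = 5 × -5, remainder 0 ✓
  (3) -13 < -10 ✓
  (4) -25 < -1 ✓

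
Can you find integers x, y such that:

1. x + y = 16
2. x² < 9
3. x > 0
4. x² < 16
Yes

Take x = 2, y = 14. Substituting into each constraint:
  (1) 2 + 14 = 16 ✓
  (2) x² = (2)² = 4, and 4 < 9 ✓
  (3) 2 > 0 ✓
  (4) x² = (2)² = 4, and 4 < 16 ✓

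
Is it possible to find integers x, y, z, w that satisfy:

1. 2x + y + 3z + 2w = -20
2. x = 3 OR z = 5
Yes

Take x = 4, y = -43, z = 5, w = 0. Substituting into each constraint:
  (1) 2(4) + (-43) + 3(5) + 2(0) = -20 ✓
  (2) z = 5, target 5 ✓ (second branch holds)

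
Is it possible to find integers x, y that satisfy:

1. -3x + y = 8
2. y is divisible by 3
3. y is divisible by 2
No

A contradictory subset is {-3x + y = 8, y is divisible by 3}. No integer assignment can satisfy these jointly:

  - -3x + y = 8: is a linear equation tying the variables together
  - y is divisible by 3: restricts y to multiples of 3

Modular obstruction: writing y = 3y', every remaining term of the linear equation is divisible by 3, so the left side is ≡ 0 (mod 3); but the right side 8 ≡ 2 (mod 3). No integers can satisfy it.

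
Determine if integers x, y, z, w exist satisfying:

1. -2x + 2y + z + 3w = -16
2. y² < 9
Yes

Take x = 2, y = 0, z = 0, w = -4. Substituting into each constraint:
  (1) -2(2) + 2(0) + 0 + 3(-4) = -16 ✓
  (2) y² = (0)² = 0, and 0 < 9 ✓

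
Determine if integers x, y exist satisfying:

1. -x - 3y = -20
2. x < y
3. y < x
No

A contradictory subset is {x < y, y < x}. No integer assignment can satisfy these jointly:

  - x < y: bounds one variable relative to another variable
  - y < x: bounds one variable relative to another variable

Direct contradiction: y > x and x > y cannot both hold.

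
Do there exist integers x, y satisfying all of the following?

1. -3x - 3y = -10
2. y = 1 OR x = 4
No

Even the single constraint (-3x - 3y = -10) is infeasible over the integers.

  - -3x - 3y = -10: every term on the left is divisible by 3, so the LHS ≡ 0 (mod 3), but the RHS -10 is not — no integer solution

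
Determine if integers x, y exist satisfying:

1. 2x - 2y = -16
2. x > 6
Yes

Take x = 7, y = 15. Substituting into each constraint:
  (1) 2(7) - 2(15) = -16 ✓
  (2) 7 > 6 ✓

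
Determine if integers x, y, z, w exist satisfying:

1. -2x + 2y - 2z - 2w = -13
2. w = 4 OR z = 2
No

Even the single constraint (-2x + 2y - 2z - 2w = -13) is infeasible over the integers.

  - -2x + 2y - 2z - 2w = -13: every term on the left is divisible by 2, so the LHS ≡ 0 (mod 2), but the RHS -13 is not — no integer solution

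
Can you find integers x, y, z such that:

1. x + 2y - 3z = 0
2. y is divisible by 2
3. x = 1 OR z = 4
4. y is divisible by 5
Yes

Take x = -8, y = 10, z = 4. Substituting into each constraint:
  (1) (-8) + 2(10) - 3(4) = 0 ✓
  (2) 10 = 2 × 5, remainder 0 ✓
  (3) z = 4, target 4 ✓ (second branch holds)
  (4) 10 = 5 × 2, remainder 0 ✓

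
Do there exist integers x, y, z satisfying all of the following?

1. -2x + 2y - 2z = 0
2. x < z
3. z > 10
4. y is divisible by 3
Yes

Take x = -11, y = 0, z = 11. Substituting into each constraint:
  (1) -2(-11) + 2(0) - 2(11) = 0 ✓
  (2) -11 < 11 ✓
  (3) 11 > 10 ✓
  (4) 0 = 3 × 0, remainder 0 ✓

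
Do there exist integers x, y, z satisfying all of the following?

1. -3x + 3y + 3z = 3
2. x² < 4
Yes

Take x = 0, y = 0, z = 1. Substituting into each constraint:
  (1) -3(0) + 3(0) + 3(1) = 3 ✓
  (2) x² = (0)² = 0, and 0 < 4 ✓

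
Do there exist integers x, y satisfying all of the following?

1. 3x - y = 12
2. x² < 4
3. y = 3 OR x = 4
No

The full constraint system is jointly infeasible over the integers. Each constraint and what it forces:

  - 3x - y = 12: is a linear equation tying the variables together
  - x² < 4: restricts x to |x| ≤ 1
  - y = 3 OR x = 4: forces a choice: either y = 3 or x = 4

Split on the disjunction (y = 3 OR x = 4):
  • If y = 3: the equation forces x = 5, but x² < 4 requires |x| ≤ 1.
  • If x = 4: this contradicts x² < 4, which requires |x| ≤ 1.
Both branches are infeasible, so the system has no integer solution.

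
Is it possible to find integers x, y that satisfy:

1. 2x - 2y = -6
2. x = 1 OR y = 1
Yes

Take x = -2, y = 1. Substituting into each constraint:
  (1) 2(-2) - 2(1) = -6 ✓
  (2) y = 1, target 1 ✓ (second branch holds)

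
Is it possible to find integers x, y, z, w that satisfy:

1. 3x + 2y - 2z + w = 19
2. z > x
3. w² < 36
Yes

Take x = -1, y = 11, z = 0, w = 0. Substituting into each constraint:
  (1) 3(-1) + 2(11) - 2(0) + 0 = 19 ✓
  (2) 0 > -1 ✓
  (3) w² = (0)² = 0, and 0 < 36 ✓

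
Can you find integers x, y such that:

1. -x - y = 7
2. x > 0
Yes

Take x = 1, y = -8. Substituting into each constraint:
  (1) (-1) + 8 = 7 ✓
  (2) 1 > 0 ✓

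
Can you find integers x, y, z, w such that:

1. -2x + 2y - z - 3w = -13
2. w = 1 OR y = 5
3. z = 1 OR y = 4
Yes

Take x = 0, y = 4, z = 18, w = 1. Substituting into each constraint:
  (1) -2(0) + 2(4) + (-18) - 3(1) = -13 ✓
  (2) w = 1, target 1 ✓ (first branch holds)
  (3) y = 4, target 4 ✓ (second branch holds)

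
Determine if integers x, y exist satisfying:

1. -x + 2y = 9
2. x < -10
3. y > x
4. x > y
No

A contradictory subset is {y > x, x > y}. No integer assignment can satisfy these jointly:

  - y > x: bounds one variable relative to another variable
  - x > y: bounds one variable relative to another variable

Direct contradiction: y > x and x > y cannot both hold.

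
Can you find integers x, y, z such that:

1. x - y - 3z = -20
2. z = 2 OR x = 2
Yes

Take x = -14, y = 0, z = 2. Substituting into each constraint:
  (1) (-14) + 0 - 3(2) = -20 ✓
  (2) z = 2, target 2 ✓ (first branch holds)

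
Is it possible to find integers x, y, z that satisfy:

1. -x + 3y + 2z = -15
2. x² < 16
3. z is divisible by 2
Yes

Take x = 2, y = -3, z = -2. Substituting into each constraint:
  (1) (-2) + 3(-3) + 2(-2) = -15 ✓
  (2) x² = (2)² = 4, and 4 < 16 ✓
  (3) -2 = 2 × -1, remainder 0 ✓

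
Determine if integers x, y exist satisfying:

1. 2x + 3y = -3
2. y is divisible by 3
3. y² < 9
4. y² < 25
No

A contradictory subset is {2x + 3y = -3, y is divisible by 3, y² < 9}. No integer assignment can satisfy these jointly:

  - 2x + 3y = -3: is a linear equation tying the variables together
  - y is divisible by 3: restricts y to multiples of 3
  - y² < 9: restricts y to |y| ≤ 2

The bounds confine y to {0} with 3 | y. For each value, substitute into the equation:
  • y = 0: the equation gives 2x = -3, so x would not be an integer.
Every case fails, so no integer solution exists.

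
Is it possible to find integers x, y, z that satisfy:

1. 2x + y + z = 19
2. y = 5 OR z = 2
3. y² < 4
Yes

Take x = 8, y = 1, z = 2. Substituting into each constraint:
  (1) 2(8) + 1 + 2 = 19 ✓
  (2) z = 2, target 2 ✓ (second branch holds)
  (3) y² = (1)² = 1, and 1 < 4 ✓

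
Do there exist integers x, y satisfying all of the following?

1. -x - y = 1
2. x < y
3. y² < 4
Yes

Take x = -1, y = 0. Substituting into each constraint:
  (1) 1 + 0 = 1 ✓
  (2) -1 < 0 ✓
  (3) y² = (0)² = 0, and 0 < 4 ✓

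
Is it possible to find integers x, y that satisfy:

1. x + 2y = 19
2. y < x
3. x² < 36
No

The full constraint system is jointly infeasible over the integers. Each constraint and what it forces:

  - x + 2y = 19: is a linear equation tying the variables together
  - y < x: bounds one variable relative to another variable
  - x² < 36: restricts x to |x| ≤ 5

Propagating the comparison: y < x and x ≤ 5 give y ≤ 4. Range argument: with x ∈ [-5, 5], y ∈ [−∞, 4], the left side of the equation is at most 13, but the right side is 19 > 13. No integer solution exists.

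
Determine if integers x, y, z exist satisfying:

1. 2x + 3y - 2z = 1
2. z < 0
Yes

Take x = 1, y = -1, z = -1. Substituting into each constraint:
  (1) 2(1) + 3(-1) - 2(-1) = 1 ✓
  (2) -1 < 0 ✓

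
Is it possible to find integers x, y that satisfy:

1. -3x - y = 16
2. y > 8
Yes

Take x = -9, y = 11. Substituting into each constraint:
  (1) -3(-9) + (-11) = 16 ✓
  (2) 11 > 8 ✓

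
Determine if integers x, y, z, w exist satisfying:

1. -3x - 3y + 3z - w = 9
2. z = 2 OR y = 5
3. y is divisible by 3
Yes

Take x = -1, y = 0, z = 2, w = 0. Substituting into each constraint:
  (1) -3(-1) - 3(0) + 3(2) + 0 = 9 ✓
  (2) z = 2, target 2 ✓ (first branch holds)
  (3) 0 = 3 × 0, remainder 0 ✓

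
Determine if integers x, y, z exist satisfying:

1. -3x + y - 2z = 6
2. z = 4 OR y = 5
Yes

Take x = -5, y = 5, z = 7. Substituting into each constraint:
  (1) -3(-5) + 5 - 2(7) = 6 ✓
  (2) y = 5, target 5 ✓ (second branch holds)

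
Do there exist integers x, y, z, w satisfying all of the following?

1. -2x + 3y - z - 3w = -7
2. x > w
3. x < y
Yes

Take x = 0, y = 1, z = 13, w = -1. Substituting into each constraint:
  (1) -2(0) + 3(1) + (-13) - 3(-1) = -7 ✓
  (2) 0 > -1 ✓
  (3) 0 < 1 ✓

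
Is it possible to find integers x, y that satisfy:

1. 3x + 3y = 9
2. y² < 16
Yes

Take x = 0, y = 3. Substituting into each constraint:
  (1) 3(0) + 3(3) = 9 ✓
  (2) y² = (3)² = 9, and 9 < 16 ✓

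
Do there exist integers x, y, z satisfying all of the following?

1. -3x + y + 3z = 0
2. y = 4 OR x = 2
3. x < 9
Yes

Take x = 2, y = 0, z = 2. Substituting into each constraint:
  (1) -3(2) + 0 + 3(2) = 0 ✓
  (2) x = 2, target 2 ✓ (second branch holds)
  (3) 2 < 9 ✓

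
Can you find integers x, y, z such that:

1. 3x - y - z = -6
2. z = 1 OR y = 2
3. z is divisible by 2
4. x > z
Yes

Take x = -4, y = 2, z = -8. Substituting into each constraint:
  (1) 3(-4) + (-2) + 8 = -6 ✓
  (2) y = 2, target 2 ✓ (second branch holds)
  (3) -8 = 2 × -4, remainder 0 ✓
  (4) -4 > -8 ✓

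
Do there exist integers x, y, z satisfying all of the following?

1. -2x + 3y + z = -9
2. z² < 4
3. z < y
Yes

Take x = 6, y = 1, z = 0. Substituting into each constraint:
  (1) -2(6) + 3(1) + 0 = -9 ✓
  (2) z² = (0)² = 0, and 0 < 4 ✓
  (3) 0 < 1 ✓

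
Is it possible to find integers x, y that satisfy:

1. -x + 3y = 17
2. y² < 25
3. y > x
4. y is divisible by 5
Yes

Take x = -17, y = 0. Substituting into each constraint:
  (1) 17 + 3(0) = 17 ✓
  (2) y² = (0)² = 0, and 0 < 25 ✓
  (3) 0 > -17 ✓
  (4) 0 = 5 × 0, remainder 0 ✓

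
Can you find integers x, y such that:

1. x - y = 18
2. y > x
No

The full constraint system is jointly infeasible over the integers. Each constraint and what it forces:

  - x - y = 18: is a linear equation tying the variables together
  - y > x: bounds one variable relative to another variable

From the equation, x − y = 18, i.e. y − x = -18; but y > x requires y − x ≥ 1. Contradiction.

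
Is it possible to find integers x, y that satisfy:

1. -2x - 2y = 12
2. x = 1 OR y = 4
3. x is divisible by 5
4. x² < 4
No

The full constraint system is jointly infeasible over the integers. Each constraint and what it forces:

  - -2x - 2y = 12: is a linear equation tying the variables together
  - x = 1 OR y = 4: forces a choice: either x = 1 or y = 4
  - x is divisible by 5: restricts x to multiples of 5
  - x² < 4: restricts x to |x| ≤ 1

Split on the disjunction (x = 1 OR y = 4):
  • If x = 1: this contradicts the divisibility constraint — 1 is not a multiple of 5.
  • If y = 4: the equation forces x = -10, but x² < 4 requires |x| ≤ 1.
Both branches are infeasible, so the system has no integer solution.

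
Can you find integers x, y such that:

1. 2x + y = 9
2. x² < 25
Yes

Take x = 0, y = 9. Substituting into each constraint:
  (1) 2(0) + 9 = 9 ✓
  (2) x² = (0)² = 0, and 0 < 25 ✓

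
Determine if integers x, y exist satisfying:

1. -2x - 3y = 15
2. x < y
Yes

Take x = -6, y = -1. Substituting into each constraint:
  (1) -2(-6) - 3(-1) = 15 ✓
  (2) -6 < -1 ✓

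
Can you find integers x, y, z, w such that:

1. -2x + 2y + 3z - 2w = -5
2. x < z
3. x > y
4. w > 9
Yes

Take x = 0, y = -1, z = 7, w = 12. Substituting into each constraint:
  (1) -2(0) + 2(-1) + 3(7) - 2(12) = -5 ✓
  (2) 0 < 7 ✓
  (3) 0 > -1 ✓
  (4) 12 > 9 ✓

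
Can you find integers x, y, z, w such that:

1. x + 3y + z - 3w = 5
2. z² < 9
Yes

Take x = 0, y = 1, z = 2, w = 0. Substituting into each constraint:
  (1) 0 + 3(1) + 2 - 3(0) = 5 ✓
  (2) z² = (2)² = 4, and 4 < 9 ✓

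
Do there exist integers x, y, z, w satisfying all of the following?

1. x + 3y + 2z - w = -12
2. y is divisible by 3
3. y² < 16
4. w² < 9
Yes

Take x = 0, y = 0, z = -5, w = 2. Substituting into each constraint:
  (1) 0 + 3(0) + 2(-5) + (-2) = -12 ✓
  (2) 0 = 3 × 0, remainder 0 ✓
  (3) y² = (0)² = 0, and 0 < 16 ✓
  (4) w² = (2)² = 4, and 4 < 9 ✓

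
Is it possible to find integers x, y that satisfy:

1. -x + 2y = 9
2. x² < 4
Yes

Take x = 1, y = 5. Substituting into each constraint:
  (1) (-1) + 2(5) = 9 ✓
  (2) x² = (1)² = 1, and 1 < 4 ✓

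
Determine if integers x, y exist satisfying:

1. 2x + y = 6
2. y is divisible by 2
Yes

Take x = 3, y = 0. Substituting into each constraint:
  (1) 2(3) + 0 = 6 ✓
  (2) 0 = 2 × 0, remainder 0 ✓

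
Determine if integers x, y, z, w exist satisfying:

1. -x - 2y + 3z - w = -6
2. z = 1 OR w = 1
Yes

Take x = 0, y = 5, z = 1, w = -1. Substituting into each constraint:
  (1) 0 - 2(5) + 3(1) + 1 = -6 ✓
  (2) z = 1, target 1 ✓ (first branch holds)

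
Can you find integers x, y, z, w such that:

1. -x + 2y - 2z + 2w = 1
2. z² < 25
Yes

Take x = 1, y = 0, z = 0, w = 1. Substituting into each constraint:
  (1) (-1) + 2(0) - 2(0) + 2(1) = 1 ✓
  (2) z² = (0)² = 0, and 0 < 25 ✓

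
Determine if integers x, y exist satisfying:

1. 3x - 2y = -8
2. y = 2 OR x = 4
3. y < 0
No

The full constraint system is jointly infeasible over the integers. Each constraint and what it forces:

  - 3x - 2y = -8: is a linear equation tying the variables together
  - y = 2 OR x = 4: forces a choice: either y = 2 or x = 4
  - y < 0: bounds one variable relative to a constant

Split on the disjunction (y = 2 OR x = 4):
  • If y = 2: this contradicts the bound y ≤ -1.
  • If x = 4: the equation forces y = 10, which contradicts the bound y ≤ -1.
Both branches are infeasible, so the system has no integer solution.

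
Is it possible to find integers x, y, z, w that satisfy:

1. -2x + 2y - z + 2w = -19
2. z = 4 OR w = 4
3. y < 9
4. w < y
Yes

Take x = 16, y = 5, z = 5, w = 4. Substituting into each constraint:
  (1) -2(16) + 2(5) + (-5) + 2(4) = -19 ✓
  (2) w = 4, target 4 ✓ (second branch holds)
  (3) 5 < 9 ✓
  (4) 4 < 5 ✓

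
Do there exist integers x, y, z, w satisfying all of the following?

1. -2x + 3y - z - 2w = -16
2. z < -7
Yes

Take x = 0, y = -8, z = -8, w = 0. Substituting into each constraint:
  (1) -2(0) + 3(-8) + 8 - 2(0) = -16 ✓
  (2) -8 < -7 ✓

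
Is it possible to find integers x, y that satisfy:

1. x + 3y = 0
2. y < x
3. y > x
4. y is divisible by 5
No

A contradictory subset is {y < x, y > x}. No integer assignment can satisfy these jointly:

  - y < x: bounds one variable relative to another variable
  - y > x: bounds one variable relative to another variable

Direct contradiction: x > y and y > x cannot both hold.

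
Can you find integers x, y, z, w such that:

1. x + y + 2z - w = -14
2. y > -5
Yes

Take x = -14, y = 0, z = 0, w = 0. Substituting into each constraint:
  (1) (-14) + 0 + 2(0) + 0 = -14 ✓
  (2) 0 > -5 ✓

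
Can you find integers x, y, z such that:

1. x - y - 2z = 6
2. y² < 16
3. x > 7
Yes

Take x = 8, y = 0, z = 1. Substituting into each constraint:
  (1) 8 + 0 - 2(1) = 6 ✓
  (2) y² = (0)² = 0, and 0 < 16 ✓
  (3) 8 > 7 ✓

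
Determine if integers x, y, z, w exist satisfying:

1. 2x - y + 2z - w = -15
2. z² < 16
Yes

Take x = 0, y = 0, z = 0, w = 15. Substituting into each constraint:
  (1) 2(0) + 0 + 2(0) + (-15) = -15 ✓
  (2) z² = (0)² = 0, and 0 < 16 ✓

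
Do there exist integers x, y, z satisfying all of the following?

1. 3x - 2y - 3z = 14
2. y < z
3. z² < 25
Yes

Take x = 4, y = -1, z = 0. Substituting into each constraint:
  (1) 3(4) - 2(-1) - 3(0) = 14 ✓
  (2) -1 < 0 ✓
  (3) z² = (0)² = 0, and 0 < 25 ✓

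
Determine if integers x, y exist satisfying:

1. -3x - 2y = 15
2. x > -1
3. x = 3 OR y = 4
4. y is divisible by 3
Yes

Take x = 3, y = -12. Substituting into each constraint:
  (1) -3(3) - 2(-12) = 15 ✓
  (2) 3 > -1 ✓
  (3) x = 3, target 3 ✓ (first branch holds)
  (4) -12 = 3 × -4, remainder 0 ✓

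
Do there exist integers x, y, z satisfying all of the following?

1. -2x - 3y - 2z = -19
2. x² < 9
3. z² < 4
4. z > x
Yes

Take x = -1, y = 7, z = 0. Substituting into each constraint:
  (1) -2(-1) - 3(7) - 2(0) = -19 ✓
  (2) x² = (-1)² = 1, and 1 < 9 ✓
  (3) z² = (0)² = 0, and 0 < 4 ✓
  (4) 0 > -1 ✓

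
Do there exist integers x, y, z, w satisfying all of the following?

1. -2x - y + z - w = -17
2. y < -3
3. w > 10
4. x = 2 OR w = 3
Yes

Take x = 2, y = -4, z = 0, w = 17. Substituting into each constraint:
  (1) -2(2) + 4 + 0 + (-17) = -17 ✓
  (2) -4 < -3 ✓
  (3) 17 > 10 ✓
  (4) x = 2, target 2 ✓ (first branch holds)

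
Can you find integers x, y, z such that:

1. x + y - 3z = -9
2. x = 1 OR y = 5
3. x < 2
Yes

Take x = 1, y = 8, z = 6. Substituting into each constraint:
  (1) 1 + 8 - 3(6) = -9 ✓
  (2) x = 1, target 1 ✓ (first branch holds)
  (3) 1 < 2 ✓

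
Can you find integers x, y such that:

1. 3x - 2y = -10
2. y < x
Yes

Take x = -12, y = -13. Substituting into each constraint:
  (1) 3(-12) - 2(-13) = -10 ✓
  (2) -13 < -12 ✓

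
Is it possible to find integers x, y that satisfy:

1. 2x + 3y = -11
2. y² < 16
Yes

Take x = -7, y = 1. Substituting into each constraint:
  (1) 2(-7) + 3(1) = -11 ✓
  (2) y² = (1)² = 1, and 1 < 16 ✓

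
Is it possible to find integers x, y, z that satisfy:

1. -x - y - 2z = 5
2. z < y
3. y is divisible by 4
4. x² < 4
Yes

Take x = 1, y = 0, z = -3. Substituting into each constraint:
  (1) (-1) + 0 - 2(-3) = 5 ✓
  (2) -3 < 0 ✓
  (3) 0 = 4 × 0, remainder 0 ✓
  (4) x² = (1)² = 1, and 1 < 4 ✓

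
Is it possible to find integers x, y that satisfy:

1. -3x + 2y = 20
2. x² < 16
Yes

Take x = 0, y = 10. Substituting into each constraint:
  (1) -3(0) + 2(10) = 20 ✓
  (2) x² = (0)² = 0, and 0 < 16 ✓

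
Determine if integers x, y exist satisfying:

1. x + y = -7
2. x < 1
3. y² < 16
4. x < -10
No

A contradictory subset is {x + y = -7, y² < 16, x < -10}. No integer assignment can satisfy these jointly:

  - x + y = -7: is a linear equation tying the variables together
  - y² < 16: restricts y to |y| ≤ 3
  - x < -10: bounds one variable relative to a constant

Range argument: with x ∈ [−∞, -11], y ∈ [-3, 3], the left side of the equation is at most -8, but the right side is -7 > -8. No integer solution exists.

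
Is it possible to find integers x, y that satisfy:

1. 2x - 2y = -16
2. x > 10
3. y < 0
No

The full constraint system is jointly infeasible over the integers. Each constraint and what it forces:

  - 2x - 2y = -16: is a linear equation tying the variables together
  - x > 10: bounds one variable relative to a constant
  - y < 0: bounds one variable relative to a constant

Range argument: with x ∈ [11, ∞], y ∈ [−∞, -1], the left side of the equation is at least 24, but the right side is -16 < 24. No integer solution exists.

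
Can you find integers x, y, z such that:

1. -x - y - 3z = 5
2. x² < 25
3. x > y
Yes

Take x = 1, y = 0, z = -2. Substituting into each constraint:
  (1) (-1) + 0 - 3(-2) = 5 ✓
  (2) x² = (1)² = 1, and 1 < 25 ✓
  (3) 1 > 0 ✓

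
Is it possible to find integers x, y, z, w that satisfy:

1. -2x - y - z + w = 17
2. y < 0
Yes

Take x = 0, y = -1, z = -16, w = 0. Substituting into each constraint:
  (1) -2(0) + 1 + 16 + 0 = 17 ✓
  (2) -1 < 0 ✓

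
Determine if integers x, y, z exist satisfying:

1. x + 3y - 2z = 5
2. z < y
Yes

Take x = 3, y = 0, z = -1. Substituting into each constraint:
  (1) 3 + 3(0) - 2(-1) = 5 ✓
  (2) -1 < 0 ✓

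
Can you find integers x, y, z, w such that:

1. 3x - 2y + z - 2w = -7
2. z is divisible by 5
Yes

Take x = 1, y = 0, z = 0, w = 5. Substituting into each constraint:
  (1) 3(1) - 2(0) + 0 - 2(5) = -7 ✓
  (2) 0 = 5 × 0, remainder 0 ✓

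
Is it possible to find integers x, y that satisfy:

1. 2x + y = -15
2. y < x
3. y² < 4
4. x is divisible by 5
No

A contradictory subset is {2x + y = -15, y < x, y² < 4}. No integer assignment can satisfy these jointly:

  - 2x + y = -15: is a linear equation tying the variables together
  - y < x: bounds one variable relative to another variable
  - y² < 4: restricts y to |y| ≤ 1

Propagating the comparison: x > y and y ≥ -1 give x ≥ 0. Range argument: with x ∈ [0, ∞], y ∈ [-1, 1], the left side of the equation is at least -1, but the right side is -15 < -1. No integer solution exists.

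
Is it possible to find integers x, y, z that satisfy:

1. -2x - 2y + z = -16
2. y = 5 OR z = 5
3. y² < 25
No

The full constraint system is jointly infeasible over the integers. Each constraint and what it forces:

  - -2x - 2y + z = -16: is a linear equation tying the variables together
  - y = 5 OR z = 5: forces a choice: either y = 5 or z = 5
  - y² < 25: restricts y to |y| ≤ 4

Split on the disjunction (y = 5 OR z = 5):
  • If y = 5: this contradicts y² < 25, which requires |y| ≤ 4.
  • If z = 5: with z = 5, every remaining term of the linear equation is divisible by 2, so the left side is ≡ 0 (mod 2); but the right side -21 ≡ 1 (mod 2). No integers can satisfy it.
Both branches are infeasible, so the system has no integer solution.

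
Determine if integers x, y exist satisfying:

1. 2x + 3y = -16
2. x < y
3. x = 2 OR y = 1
No

The full constraint system is jointly infeasible over the integers. Each constraint and what it forces:

  - 2x + 3y = -16: is a linear equation tying the variables together
  - x < y: bounds one variable relative to another variable
  - x = 2 OR y = 1: forces a choice: either x = 2 or y = 1

Split on the disjunction (x = 2 OR y = 1):
  • If x = 2: with x = 2, every remaining term of the linear equation is divisible by 3, so the left side is ≡ 0 (mod 3); but the right side -20 ≡ 1 (mod 3). No integers can satisfy it.
  • If y = 1: with y = 1, every remaining term of the linear equation is divisible by 2, so the left side is ≡ 0 (mod 2); but the right side -19 ≡ 1 (mod 2). No integers can satisfy it.
Both branches are infeasible, so the system has no integer solution.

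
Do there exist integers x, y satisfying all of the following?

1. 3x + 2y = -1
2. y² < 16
Yes

Take x = -1, y = 1. Substituting into each constraint:
  (1) 3(-1) + 2(1) = -1 ✓
  (2) y² = (1)² = 1, and 1 < 16 ✓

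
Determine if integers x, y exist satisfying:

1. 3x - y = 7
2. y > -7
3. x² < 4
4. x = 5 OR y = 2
No

A contradictory subset is {3x - y = 7, x² < 4, x = 5 OR y = 2}. No integer assignment can satisfy these jointly:

  - 3x - y = 7: is a linear equation tying the variables together
  - x² < 4: restricts x to |x| ≤ 1
  - x = 5 OR y = 2: forces a choice: either x = 5 or y = 2

Split on the disjunction (x = 5 OR y = 2):
  • If x = 5: this contradicts x² < 4, which requires |x| ≤ 1.
  • If y = 2: the equation forces x = 3, but x² < 4 requires |x| ≤ 1.
Both branches are infeasible, so the system has no integer solution.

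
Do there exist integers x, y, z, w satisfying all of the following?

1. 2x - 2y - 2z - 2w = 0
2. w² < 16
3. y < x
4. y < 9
Yes

Take x = 0, y = -1, z = 0, w = 1. Substituting into each constraint:
  (1) 2(0) - 2(-1) - 2(0) - 2(1) = 0 ✓
  (2) w² = (1)² = 1, and 1 < 16 ✓
  (3) -1 < 0 ✓
  (4) -1 < 9 ✓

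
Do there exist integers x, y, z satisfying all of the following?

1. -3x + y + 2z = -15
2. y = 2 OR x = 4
Yes

Take x = 4, y = -3, z = 0. Substituting into each constraint:
  (1) -3(4) + (-3) + 2(0) = -15 ✓
  (2) x = 4, target 4 ✓ (second branch holds)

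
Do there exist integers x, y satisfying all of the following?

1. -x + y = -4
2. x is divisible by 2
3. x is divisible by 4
Yes

Take x = 0, y = -4. Substituting into each constraint:
  (1) 0 + (-4) = -4 ✓
  (2) 0 = 2 × 0, remainder 0 ✓
  (3) 0 = 4 × 0, remainder 0 ✓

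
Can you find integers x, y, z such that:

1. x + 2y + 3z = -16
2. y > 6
Yes

Take x = 0, y = 7, z = -10. Substituting into each constraint:
  (1) 0 + 2(7) + 3(-10) = -16 ✓
  (2) 7 > 6 ✓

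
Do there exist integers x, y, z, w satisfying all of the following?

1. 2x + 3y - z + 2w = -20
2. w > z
Yes

Take x = 0, y = -7, z = -1, w = 0. Substituting into each constraint:
  (1) 2(0) + 3(-7) + 1 + 2(0) = -20 ✓
  (2) 0 > -1 ✓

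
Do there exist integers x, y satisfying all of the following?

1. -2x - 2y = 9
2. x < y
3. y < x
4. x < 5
No

Even the single constraint (-2x - 2y = 9) is infeasible over the integers.

  - -2x - 2y = 9: every term on the left is divisible by 2, so the LHS ≡ 0 (mod 2), but the RHS 9 is not — no integer solution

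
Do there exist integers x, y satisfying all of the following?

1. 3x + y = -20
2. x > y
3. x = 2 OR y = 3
Yes

Take x = 2, y = -26. Substituting into each constraint:
  (1) 3(2) + (-26) = -20 ✓
  (2) 2 > -26 ✓
  (3) x = 2, target 2 ✓ (first branch holds)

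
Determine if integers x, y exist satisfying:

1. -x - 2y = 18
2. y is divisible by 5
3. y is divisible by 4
Yes

Take x = -18, y = 0. Substituting into each constraint:
  (1) 18 - 2(0) = 18 ✓
  (2) 0 = 5 × 0, remainder 0 ✓
  (3) 0 = 4 × 0, remainder 0 ✓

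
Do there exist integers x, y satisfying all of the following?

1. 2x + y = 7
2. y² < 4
Yes

Take x = 4, y = -1. Substituting into each constraint:
  (1) 2(4) + (-1) = 7 ✓
  (2) y² = (-1)² = 1, and 1 < 4 ✓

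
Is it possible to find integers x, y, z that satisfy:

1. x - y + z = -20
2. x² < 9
Yes

Take x = 0, y = 0, z = -20. Substituting into each constraint:
  (1) 0 + 0 + (-20) = -20 ✓
  (2) x² = (0)² = 0, and 0 < 9 ✓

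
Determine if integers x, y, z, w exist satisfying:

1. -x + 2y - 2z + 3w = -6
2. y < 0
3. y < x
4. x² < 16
Yes

Take x = 0, y = -1, z = 2, w = 0. Substituting into each constraint:
  (1) 0 + 2(-1) - 2(2) + 3(0) = -6 ✓
  (2) -1 < 0 ✓
  (3) -1 < 0 ✓
  (4) x² = (0)² = 0, and 0 < 16 ✓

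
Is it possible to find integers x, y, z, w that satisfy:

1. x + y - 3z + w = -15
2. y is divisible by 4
Yes

Take x = -15, y = 0, z = 0, w = 0. Substituting into each constraint:
  (1) (-15) + 0 - 3(0) + 0 = -15 ✓
  (2) 0 = 4 × 0, remainder 0 ✓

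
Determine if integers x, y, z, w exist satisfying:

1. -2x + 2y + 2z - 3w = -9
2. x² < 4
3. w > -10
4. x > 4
No

A contradictory subset is {x² < 4, x > 4}. No integer assignment can satisfy these jointly:

  - x² < 4: restricts x to |x| ≤ 1
  - x > 4: bounds one variable relative to a constant

Direct contradiction: the bounds on x require x ≥ 5 and x ≤ 1 simultaneously, which is empty.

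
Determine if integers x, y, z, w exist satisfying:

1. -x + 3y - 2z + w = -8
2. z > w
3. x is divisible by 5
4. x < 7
Yes

Take x = 0, y = -2, z = 1, w = 0. Substituting into each constraint:
  (1) 0 + 3(-2) - 2(1) + 0 = -8 ✓
  (2) 1 > 0 ✓
  (3) 0 = 5 × 0, remainder 0 ✓
  (4) 0 < 7 ✓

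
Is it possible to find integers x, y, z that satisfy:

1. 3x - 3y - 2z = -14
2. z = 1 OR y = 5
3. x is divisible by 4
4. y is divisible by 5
Yes

Take x = -4, y = 0, z = 1. Substituting into each constraint:
  (1) 3(-4) - 3(0) - 2(1) = -14 ✓
  (2) z = 1, target 1 ✓ (first branch holds)
  (3) -4 = 4 × -1, remainder 0 ✓
  (4) 0 = 5 × 0, remainder 0 ✓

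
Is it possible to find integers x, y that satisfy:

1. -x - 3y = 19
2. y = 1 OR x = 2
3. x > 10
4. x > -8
No

A contradictory subset is {-x - 3y = 19, y = 1 OR x = 2, x > 10}. No integer assignment can satisfy these jointly:

  - -x - 3y = 19: is a linear equation tying the variables together
  - y = 1 OR x = 2: forces a choice: either y = 1 or x = 2
  - x > 10: bounds one variable relative to a constant

Split on the disjunction (y = 1 OR x = 2):
  • If y = 1: the equation forces x = -22, which contradicts the bound x ≥ 11.
  • If x = 2: this contradicts the bound x ≥ 11.
Both branches are infeasible, so the system has no integer solution.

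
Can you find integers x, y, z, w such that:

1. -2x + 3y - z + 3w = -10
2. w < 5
Yes

Take x = 0, y = 0, z = 1, w = -3. Substituting into each constraint:
  (1) -2(0) + 3(0) + (-1) + 3(-3) = -10 ✓
  (2) -3 < 5 ✓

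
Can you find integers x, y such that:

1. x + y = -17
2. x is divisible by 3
Yes

Take x = 0, y = -17. Substituting into each constraint:
  (1) 0 + (-17) = -17 ✓
  (2) 0 = 3 × 0, remainder 0 ✓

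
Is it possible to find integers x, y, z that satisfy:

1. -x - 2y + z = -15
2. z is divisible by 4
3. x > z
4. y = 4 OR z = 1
Yes

Take x = 7, y = 4, z = 0. Substituting into each constraint:
  (1) (-7) - 2(4) + 0 = -15 ✓
  (2) 0 = 4 × 0, remainder 0 ✓
  (3) 7 > 0 ✓
  (4) y = 4, target 4 ✓ (first branch holds)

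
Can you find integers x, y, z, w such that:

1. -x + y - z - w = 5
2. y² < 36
Yes

Take x = -5, y = 0, z = 0, w = 0. Substituting into each constraint:
  (1) 5 + 0 + 0 + 0 = 5 ✓
  (2) y² = (0)² = 0, and 0 < 36 ✓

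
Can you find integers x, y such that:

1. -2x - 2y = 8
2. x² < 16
Yes

Take x = 0, y = -4. Substituting into each constraint:
  (1) -2(0) - 2(-4) = 8 ✓
  (2) x² = (0)² = 0, and 0 < 16 ✓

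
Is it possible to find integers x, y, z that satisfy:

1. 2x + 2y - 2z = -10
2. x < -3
Yes

Take x = -4, y = -1, z = 0. Substituting into each constraint:
  (1) 2(-4) + 2(-1) - 2(0) = -10 ✓
  (2) -4 < -3 ✓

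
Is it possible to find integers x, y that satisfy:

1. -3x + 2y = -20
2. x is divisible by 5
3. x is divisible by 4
Yes

Take x = 0, y = -10. Substituting into each constraint:
  (1) -3(0) + 2(-10) = -20 ✓
  (2) 0 = 5 × 0, remainder 0 ✓
  (3) 0 = 4 × 0, remainder 0 ✓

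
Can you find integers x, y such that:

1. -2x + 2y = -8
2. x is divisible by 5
Yes

Take x = 0, y = -4. Substituting into each constraint:
  (1) -2(0) + 2(-4) = -8 ✓
  (2) 0 = 5 × 0, remainder 0 ✓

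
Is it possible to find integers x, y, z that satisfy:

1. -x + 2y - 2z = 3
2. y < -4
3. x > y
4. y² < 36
Yes

Take x = 1, y = -5, z = -7. Substituting into each constraint:
  (1) (-1) + 2(-5) - 2(-7) = 3 ✓
  (2) -5 < -4 ✓
  (3) 1 > -5 ✓
  (4) y² = (-5)² = 25, and 25 < 36 ✓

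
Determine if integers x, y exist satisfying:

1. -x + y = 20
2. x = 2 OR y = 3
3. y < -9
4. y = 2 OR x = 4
No

A contradictory subset is {-x + y = 20, y < -9, y = 2 OR x = 4}. No integer assignment can satisfy these jointly:

  - -x + y = 20: is a linear equation tying the variables together
  - y < -9: bounds one variable relative to a constant
  - y = 2 OR x = 4: forces a choice: either y = 2 or x = 4

Split on the disjunction (y = 2 OR x = 4):
  • If y = 2: this contradicts the bound y ≤ -10.
  • If x = 4: the equation forces y = 24, which contradicts the bound y ≤ -10.
Both branches are infeasible, so the system has no integer solution.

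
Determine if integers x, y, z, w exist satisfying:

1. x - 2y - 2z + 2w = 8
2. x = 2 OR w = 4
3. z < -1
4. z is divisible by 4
Yes

Take x = 2, y = 0, z = -4, w = -1. Substituting into each constraint:
  (1) 2 - 2(0) - 2(-4) + 2(-1) = 8 ✓
  (2) x = 2, target 2 ✓ (first branch holds)
  (3) -4 < -1 ✓
  (4) -4 = 4 × -1, remainder 0 ✓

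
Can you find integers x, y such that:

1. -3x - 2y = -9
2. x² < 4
Yes

Take x = 1, y = 3. Substituting into each constraint:
  (1) -3(1) - 2(3) = -9 ✓
  (2) x² = (1)² = 1, and 1 < 4 ✓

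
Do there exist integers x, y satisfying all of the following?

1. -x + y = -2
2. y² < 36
Yes

Take x = 2, y = 0. Substituting into each constraint:
  (1) (-2) + 0 = -2 ✓
  (2) y² = (0)² = 0, and 0 < 36 ✓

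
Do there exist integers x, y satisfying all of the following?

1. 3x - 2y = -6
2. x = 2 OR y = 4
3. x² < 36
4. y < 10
Yes

Take x = 2, y = 6. Substituting into each constraint:
  (1) 3(2) - 2(6) = -6 ✓
  (2) x = 2, target 2 ✓ (first branch holds)
  (3) x² = (2)² = 4, and 4 < 36 ✓
  (4) 6 < 10 ✓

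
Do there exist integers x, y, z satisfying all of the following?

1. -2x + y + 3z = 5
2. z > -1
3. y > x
Yes

Take x = 2, y = 3, z = 2. Substituting into each constraint:
  (1) -2(2) + 3 + 3(2) = 5 ✓
  (2) 2 > -1 ✓
  (3) 3 > 2 ✓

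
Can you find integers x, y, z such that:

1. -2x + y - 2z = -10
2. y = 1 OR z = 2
Yes

Take x = 3, y = 0, z = 2. Substituting into each constraint:
  (1) -2(3) + 0 - 2(2) = -10 ✓
  (2) z = 2, target 2 ✓ (second branch holds)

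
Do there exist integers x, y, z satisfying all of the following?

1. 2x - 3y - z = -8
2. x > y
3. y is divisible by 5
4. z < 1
Yes

Take x = 11, y = 10, z = 0. Substituting into each constraint:
  (1) 2(11) - 3(10) + 0 = -8 ✓
  (2) 11 > 10 ✓
  (3) 10 = 5 × 2, remainder 0 ✓
  (4) 0 < 1 ✓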